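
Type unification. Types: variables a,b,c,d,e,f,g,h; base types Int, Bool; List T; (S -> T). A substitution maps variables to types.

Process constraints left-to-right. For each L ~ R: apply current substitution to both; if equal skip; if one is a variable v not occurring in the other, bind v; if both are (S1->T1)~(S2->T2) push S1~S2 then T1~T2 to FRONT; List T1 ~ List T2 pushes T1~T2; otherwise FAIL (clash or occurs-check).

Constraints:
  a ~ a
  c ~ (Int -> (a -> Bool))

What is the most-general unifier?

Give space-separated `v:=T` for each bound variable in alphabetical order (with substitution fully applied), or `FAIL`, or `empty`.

Answer: c:=(Int -> (a -> Bool))

Derivation:
step 1: unify a ~ a  [subst: {-} | 1 pending]
  -> identical, skip
step 2: unify c ~ (Int -> (a -> Bool))  [subst: {-} | 0 pending]
  bind c := (Int -> (a -> Bool))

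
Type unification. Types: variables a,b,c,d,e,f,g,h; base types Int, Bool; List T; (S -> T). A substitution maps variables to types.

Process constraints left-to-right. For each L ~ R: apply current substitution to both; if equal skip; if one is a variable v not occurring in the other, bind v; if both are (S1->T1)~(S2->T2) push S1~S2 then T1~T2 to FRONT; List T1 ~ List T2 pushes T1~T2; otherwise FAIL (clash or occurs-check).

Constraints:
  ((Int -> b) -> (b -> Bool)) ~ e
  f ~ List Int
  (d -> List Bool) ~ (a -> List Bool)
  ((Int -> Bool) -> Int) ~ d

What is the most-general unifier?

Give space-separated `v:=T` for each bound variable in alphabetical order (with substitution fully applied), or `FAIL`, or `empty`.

Answer: a:=((Int -> Bool) -> Int) d:=((Int -> Bool) -> Int) e:=((Int -> b) -> (b -> Bool)) f:=List Int

Derivation:
step 1: unify ((Int -> b) -> (b -> Bool)) ~ e  [subst: {-} | 3 pending]
  bind e := ((Int -> b) -> (b -> Bool))
step 2: unify f ~ List Int  [subst: {e:=((Int -> b) -> (b -> Bool))} | 2 pending]
  bind f := List Int
step 3: unify (d -> List Bool) ~ (a -> List Bool)  [subst: {e:=((Int -> b) -> (b -> Bool)), f:=List Int} | 1 pending]
  -> decompose arrow: push d~a, List Bool~List Bool
step 4: unify d ~ a  [subst: {e:=((Int -> b) -> (b -> Bool)), f:=List Int} | 2 pending]
  bind d := a
step 5: unify List Bool ~ List Bool  [subst: {e:=((Int -> b) -> (b -> Bool)), f:=List Int, d:=a} | 1 pending]
  -> identical, skip
step 6: unify ((Int -> Bool) -> Int) ~ a  [subst: {e:=((Int -> b) -> (b -> Bool)), f:=List Int, d:=a} | 0 pending]
  bind a := ((Int -> Bool) -> Int)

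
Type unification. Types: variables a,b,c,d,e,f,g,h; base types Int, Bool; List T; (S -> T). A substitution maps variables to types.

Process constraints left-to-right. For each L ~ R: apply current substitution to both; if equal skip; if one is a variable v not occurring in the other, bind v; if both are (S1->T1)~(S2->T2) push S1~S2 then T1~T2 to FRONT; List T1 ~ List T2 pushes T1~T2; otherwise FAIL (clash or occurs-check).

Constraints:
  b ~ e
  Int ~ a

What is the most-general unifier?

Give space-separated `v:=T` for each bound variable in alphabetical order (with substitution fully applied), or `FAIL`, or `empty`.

step 1: unify b ~ e  [subst: {-} | 1 pending]
  bind b := e
step 2: unify Int ~ a  [subst: {b:=e} | 0 pending]
  bind a := Int

Answer: a:=Int b:=e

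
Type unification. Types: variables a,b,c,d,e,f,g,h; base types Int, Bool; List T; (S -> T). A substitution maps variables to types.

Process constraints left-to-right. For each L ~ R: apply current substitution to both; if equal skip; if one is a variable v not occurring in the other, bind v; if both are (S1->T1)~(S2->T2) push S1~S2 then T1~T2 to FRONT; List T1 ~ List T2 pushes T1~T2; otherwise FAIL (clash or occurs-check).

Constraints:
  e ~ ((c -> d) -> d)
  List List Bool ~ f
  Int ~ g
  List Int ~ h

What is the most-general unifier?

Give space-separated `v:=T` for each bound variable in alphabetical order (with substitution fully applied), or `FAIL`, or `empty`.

step 1: unify e ~ ((c -> d) -> d)  [subst: {-} | 3 pending]
  bind e := ((c -> d) -> d)
step 2: unify List List Bool ~ f  [subst: {e:=((c -> d) -> d)} | 2 pending]
  bind f := List List Bool
step 3: unify Int ~ g  [subst: {e:=((c -> d) -> d), f:=List List Bool} | 1 pending]
  bind g := Int
step 4: unify List Int ~ h  [subst: {e:=((c -> d) -> d), f:=List List Bool, g:=Int} | 0 pending]
  bind h := List Int

Answer: e:=((c -> d) -> d) f:=List List Bool g:=Int h:=List Int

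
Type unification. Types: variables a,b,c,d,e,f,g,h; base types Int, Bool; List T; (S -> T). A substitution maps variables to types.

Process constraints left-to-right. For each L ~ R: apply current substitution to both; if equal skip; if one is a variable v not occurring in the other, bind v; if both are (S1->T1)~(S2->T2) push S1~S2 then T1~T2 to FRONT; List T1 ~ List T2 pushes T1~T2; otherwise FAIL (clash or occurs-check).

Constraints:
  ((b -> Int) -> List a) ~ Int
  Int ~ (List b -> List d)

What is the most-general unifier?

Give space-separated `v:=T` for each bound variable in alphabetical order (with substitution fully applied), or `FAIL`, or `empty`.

step 1: unify ((b -> Int) -> List a) ~ Int  [subst: {-} | 1 pending]
  clash: ((b -> Int) -> List a) vs Int

Answer: FAIL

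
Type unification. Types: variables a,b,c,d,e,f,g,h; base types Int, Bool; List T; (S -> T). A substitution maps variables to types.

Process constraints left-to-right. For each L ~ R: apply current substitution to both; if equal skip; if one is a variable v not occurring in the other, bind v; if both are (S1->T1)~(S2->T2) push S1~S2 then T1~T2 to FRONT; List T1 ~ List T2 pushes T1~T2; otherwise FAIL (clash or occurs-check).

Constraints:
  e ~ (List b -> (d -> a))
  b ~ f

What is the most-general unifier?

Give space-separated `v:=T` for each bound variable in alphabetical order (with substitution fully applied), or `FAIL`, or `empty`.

step 1: unify e ~ (List b -> (d -> a))  [subst: {-} | 1 pending]
  bind e := (List b -> (d -> a))
step 2: unify b ~ f  [subst: {e:=(List b -> (d -> a))} | 0 pending]
  bind b := f

Answer: b:=f e:=(List f -> (d -> a))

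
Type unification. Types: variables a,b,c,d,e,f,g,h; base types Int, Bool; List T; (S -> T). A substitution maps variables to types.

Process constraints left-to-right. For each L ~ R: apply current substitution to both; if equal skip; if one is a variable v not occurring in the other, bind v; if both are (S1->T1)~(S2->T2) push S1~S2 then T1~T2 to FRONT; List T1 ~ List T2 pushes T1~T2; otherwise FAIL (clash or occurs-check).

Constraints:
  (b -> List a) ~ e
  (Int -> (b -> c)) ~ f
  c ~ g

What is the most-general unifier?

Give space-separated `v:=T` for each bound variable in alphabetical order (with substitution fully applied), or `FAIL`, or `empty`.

Answer: c:=g e:=(b -> List a) f:=(Int -> (b -> g))

Derivation:
step 1: unify (b -> List a) ~ e  [subst: {-} | 2 pending]
  bind e := (b -> List a)
step 2: unify (Int -> (b -> c)) ~ f  [subst: {e:=(b -> List a)} | 1 pending]
  bind f := (Int -> (b -> c))
step 3: unify c ~ g  [subst: {e:=(b -> List a), f:=(Int -> (b -> c))} | 0 pending]
  bind c := g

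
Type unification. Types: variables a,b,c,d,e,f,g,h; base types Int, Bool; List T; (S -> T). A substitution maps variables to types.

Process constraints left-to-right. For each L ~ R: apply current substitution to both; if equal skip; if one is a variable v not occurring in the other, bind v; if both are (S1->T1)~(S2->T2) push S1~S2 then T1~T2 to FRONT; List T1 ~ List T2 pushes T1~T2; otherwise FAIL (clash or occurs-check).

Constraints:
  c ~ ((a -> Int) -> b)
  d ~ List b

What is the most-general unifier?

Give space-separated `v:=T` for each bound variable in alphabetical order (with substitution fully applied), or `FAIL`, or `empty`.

Answer: c:=((a -> Int) -> b) d:=List b

Derivation:
step 1: unify c ~ ((a -> Int) -> b)  [subst: {-} | 1 pending]
  bind c := ((a -> Int) -> b)
step 2: unify d ~ List b  [subst: {c:=((a -> Int) -> b)} | 0 pending]
  bind d := List b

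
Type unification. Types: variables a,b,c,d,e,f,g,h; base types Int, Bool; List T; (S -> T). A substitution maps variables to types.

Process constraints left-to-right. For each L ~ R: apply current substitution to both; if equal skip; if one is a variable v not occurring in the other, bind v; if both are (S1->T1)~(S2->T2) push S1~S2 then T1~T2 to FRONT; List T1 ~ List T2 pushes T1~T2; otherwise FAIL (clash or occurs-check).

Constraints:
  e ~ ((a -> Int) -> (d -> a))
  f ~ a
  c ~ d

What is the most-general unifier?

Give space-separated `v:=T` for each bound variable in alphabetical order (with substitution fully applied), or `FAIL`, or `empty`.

step 1: unify e ~ ((a -> Int) -> (d -> a))  [subst: {-} | 2 pending]
  bind e := ((a -> Int) -> (d -> a))
step 2: unify f ~ a  [subst: {e:=((a -> Int) -> (d -> a))} | 1 pending]
  bind f := a
step 3: unify c ~ d  [subst: {e:=((a -> Int) -> (d -> a)), f:=a} | 0 pending]
  bind c := d

Answer: c:=d e:=((a -> Int) -> (d -> a)) f:=a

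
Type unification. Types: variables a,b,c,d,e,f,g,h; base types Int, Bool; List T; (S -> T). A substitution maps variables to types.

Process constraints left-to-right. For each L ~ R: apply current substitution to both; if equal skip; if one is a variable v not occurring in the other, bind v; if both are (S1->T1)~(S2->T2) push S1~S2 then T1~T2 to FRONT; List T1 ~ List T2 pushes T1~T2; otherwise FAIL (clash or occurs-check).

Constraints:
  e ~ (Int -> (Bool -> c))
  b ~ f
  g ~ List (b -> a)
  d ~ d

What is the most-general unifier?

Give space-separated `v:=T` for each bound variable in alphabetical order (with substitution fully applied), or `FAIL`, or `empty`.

step 1: unify e ~ (Int -> (Bool -> c))  [subst: {-} | 3 pending]
  bind e := (Int -> (Bool -> c))
step 2: unify b ~ f  [subst: {e:=(Int -> (Bool -> c))} | 2 pending]
  bind b := f
step 3: unify g ~ List (f -> a)  [subst: {e:=(Int -> (Bool -> c)), b:=f} | 1 pending]
  bind g := List (f -> a)
step 4: unify d ~ d  [subst: {e:=(Int -> (Bool -> c)), b:=f, g:=List (f -> a)} | 0 pending]
  -> identical, skip

Answer: b:=f e:=(Int -> (Bool -> c)) g:=List (f -> a)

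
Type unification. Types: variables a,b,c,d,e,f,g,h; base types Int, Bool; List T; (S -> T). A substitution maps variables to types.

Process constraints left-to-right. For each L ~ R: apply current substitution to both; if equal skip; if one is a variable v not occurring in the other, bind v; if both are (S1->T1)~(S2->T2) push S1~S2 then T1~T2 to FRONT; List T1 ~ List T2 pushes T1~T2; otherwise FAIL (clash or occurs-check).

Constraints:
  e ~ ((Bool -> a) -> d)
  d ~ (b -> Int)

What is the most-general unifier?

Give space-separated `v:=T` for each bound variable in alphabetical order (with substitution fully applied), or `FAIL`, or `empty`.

Answer: d:=(b -> Int) e:=((Bool -> a) -> (b -> Int))

Derivation:
step 1: unify e ~ ((Bool -> a) -> d)  [subst: {-} | 1 pending]
  bind e := ((Bool -> a) -> d)
step 2: unify d ~ (b -> Int)  [subst: {e:=((Bool -> a) -> d)} | 0 pending]
  bind d := (b -> Int)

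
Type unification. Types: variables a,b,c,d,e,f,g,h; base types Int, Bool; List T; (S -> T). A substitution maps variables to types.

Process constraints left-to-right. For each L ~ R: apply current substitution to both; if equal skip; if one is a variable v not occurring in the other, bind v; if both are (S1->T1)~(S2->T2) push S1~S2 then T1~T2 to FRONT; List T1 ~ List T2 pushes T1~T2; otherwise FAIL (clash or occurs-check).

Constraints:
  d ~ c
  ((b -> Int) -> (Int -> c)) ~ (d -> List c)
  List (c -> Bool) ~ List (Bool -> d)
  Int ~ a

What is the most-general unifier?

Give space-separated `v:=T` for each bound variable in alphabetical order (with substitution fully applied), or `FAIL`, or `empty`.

step 1: unify d ~ c  [subst: {-} | 3 pending]
  bind d := c
step 2: unify ((b -> Int) -> (Int -> c)) ~ (c -> List c)  [subst: {d:=c} | 2 pending]
  -> decompose arrow: push (b -> Int)~c, (Int -> c)~List c
step 3: unify (b -> Int) ~ c  [subst: {d:=c} | 3 pending]
  bind c := (b -> Int)
step 4: unify (Int -> (b -> Int)) ~ List (b -> Int)  [subst: {d:=c, c:=(b -> Int)} | 2 pending]
  clash: (Int -> (b -> Int)) vs List (b -> Int)

Answer: FAIL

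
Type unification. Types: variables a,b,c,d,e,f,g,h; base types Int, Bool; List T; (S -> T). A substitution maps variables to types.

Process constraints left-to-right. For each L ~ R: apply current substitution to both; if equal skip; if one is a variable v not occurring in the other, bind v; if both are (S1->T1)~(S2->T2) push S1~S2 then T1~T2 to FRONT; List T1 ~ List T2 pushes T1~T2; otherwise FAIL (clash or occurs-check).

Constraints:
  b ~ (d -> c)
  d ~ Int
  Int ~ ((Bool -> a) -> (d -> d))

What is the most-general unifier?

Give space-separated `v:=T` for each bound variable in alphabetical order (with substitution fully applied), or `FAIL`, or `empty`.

step 1: unify b ~ (d -> c)  [subst: {-} | 2 pending]
  bind b := (d -> c)
step 2: unify d ~ Int  [subst: {b:=(d -> c)} | 1 pending]
  bind d := Int
step 3: unify Int ~ ((Bool -> a) -> (Int -> Int))  [subst: {b:=(d -> c), d:=Int} | 0 pending]
  clash: Int vs ((Bool -> a) -> (Int -> Int))

Answer: FAIL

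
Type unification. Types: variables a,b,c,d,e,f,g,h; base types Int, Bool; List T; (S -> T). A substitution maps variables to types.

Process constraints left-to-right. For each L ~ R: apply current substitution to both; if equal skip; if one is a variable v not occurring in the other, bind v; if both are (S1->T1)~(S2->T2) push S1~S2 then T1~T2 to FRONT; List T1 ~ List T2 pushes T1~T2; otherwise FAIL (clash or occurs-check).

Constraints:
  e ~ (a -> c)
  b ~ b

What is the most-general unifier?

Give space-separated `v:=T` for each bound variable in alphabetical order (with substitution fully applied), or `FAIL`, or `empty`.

step 1: unify e ~ (a -> c)  [subst: {-} | 1 pending]
  bind e := (a -> c)
step 2: unify b ~ b  [subst: {e:=(a -> c)} | 0 pending]
  -> identical, skip

Answer: e:=(a -> c)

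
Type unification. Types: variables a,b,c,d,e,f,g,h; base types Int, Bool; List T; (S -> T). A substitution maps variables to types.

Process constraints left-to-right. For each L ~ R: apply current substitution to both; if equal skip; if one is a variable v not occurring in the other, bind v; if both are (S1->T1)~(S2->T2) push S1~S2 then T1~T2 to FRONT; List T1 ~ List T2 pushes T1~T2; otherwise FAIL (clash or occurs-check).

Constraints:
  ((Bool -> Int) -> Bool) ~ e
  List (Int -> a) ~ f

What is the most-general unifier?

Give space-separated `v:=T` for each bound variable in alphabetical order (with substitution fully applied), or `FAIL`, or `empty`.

step 1: unify ((Bool -> Int) -> Bool) ~ e  [subst: {-} | 1 pending]
  bind e := ((Bool -> Int) -> Bool)
step 2: unify List (Int -> a) ~ f  [subst: {e:=((Bool -> Int) -> Bool)} | 0 pending]
  bind f := List (Int -> a)

Answer: e:=((Bool -> Int) -> Bool) f:=List (Int -> a)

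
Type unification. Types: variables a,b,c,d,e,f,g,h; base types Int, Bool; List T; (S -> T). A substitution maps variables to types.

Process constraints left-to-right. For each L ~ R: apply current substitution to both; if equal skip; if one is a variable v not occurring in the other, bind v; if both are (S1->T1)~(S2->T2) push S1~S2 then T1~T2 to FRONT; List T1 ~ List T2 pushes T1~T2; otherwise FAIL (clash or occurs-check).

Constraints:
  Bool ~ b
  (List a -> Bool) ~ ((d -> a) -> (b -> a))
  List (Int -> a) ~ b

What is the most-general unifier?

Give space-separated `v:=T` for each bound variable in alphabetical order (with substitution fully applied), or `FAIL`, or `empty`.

step 1: unify Bool ~ b  [subst: {-} | 2 pending]
  bind b := Bool
step 2: unify (List a -> Bool) ~ ((d -> a) -> (Bool -> a))  [subst: {b:=Bool} | 1 pending]
  -> decompose arrow: push List a~(d -> a), Bool~(Bool -> a)
step 3: unify List a ~ (d -> a)  [subst: {b:=Bool} | 2 pending]
  clash: List a vs (d -> a)

Answer: FAIL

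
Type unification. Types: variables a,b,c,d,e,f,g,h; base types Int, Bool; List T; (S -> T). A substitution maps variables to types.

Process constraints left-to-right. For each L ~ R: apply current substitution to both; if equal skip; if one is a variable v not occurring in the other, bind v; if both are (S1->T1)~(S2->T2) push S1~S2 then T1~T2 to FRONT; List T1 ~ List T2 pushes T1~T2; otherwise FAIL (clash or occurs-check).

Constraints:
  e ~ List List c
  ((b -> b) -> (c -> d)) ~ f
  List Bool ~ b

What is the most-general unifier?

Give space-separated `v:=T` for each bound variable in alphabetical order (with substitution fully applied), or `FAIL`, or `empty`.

step 1: unify e ~ List List c  [subst: {-} | 2 pending]
  bind e := List List c
step 2: unify ((b -> b) -> (c -> d)) ~ f  [subst: {e:=List List c} | 1 pending]
  bind f := ((b -> b) -> (c -> d))
step 3: unify List Bool ~ b  [subst: {e:=List List c, f:=((b -> b) -> (c -> d))} | 0 pending]
  bind b := List Bool

Answer: b:=List Bool e:=List List c f:=((List Bool -> List Bool) -> (c -> d))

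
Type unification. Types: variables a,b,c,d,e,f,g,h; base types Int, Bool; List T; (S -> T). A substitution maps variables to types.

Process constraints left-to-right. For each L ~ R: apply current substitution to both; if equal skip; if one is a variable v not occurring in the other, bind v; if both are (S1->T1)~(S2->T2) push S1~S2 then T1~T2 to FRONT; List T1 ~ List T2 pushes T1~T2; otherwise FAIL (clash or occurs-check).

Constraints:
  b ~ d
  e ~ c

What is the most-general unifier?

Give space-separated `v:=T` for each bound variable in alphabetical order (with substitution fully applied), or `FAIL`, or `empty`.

Answer: b:=d e:=c

Derivation:
step 1: unify b ~ d  [subst: {-} | 1 pending]
  bind b := d
step 2: unify e ~ c  [subst: {b:=d} | 0 pending]
  bind e := c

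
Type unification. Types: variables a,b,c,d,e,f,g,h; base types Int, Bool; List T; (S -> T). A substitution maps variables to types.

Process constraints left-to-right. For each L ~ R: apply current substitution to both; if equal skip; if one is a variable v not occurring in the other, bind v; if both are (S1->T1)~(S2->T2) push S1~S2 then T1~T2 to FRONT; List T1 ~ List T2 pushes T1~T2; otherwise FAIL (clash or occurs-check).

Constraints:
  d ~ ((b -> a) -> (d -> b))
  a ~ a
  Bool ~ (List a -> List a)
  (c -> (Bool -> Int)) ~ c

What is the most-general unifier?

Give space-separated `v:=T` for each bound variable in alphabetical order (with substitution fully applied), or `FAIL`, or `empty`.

Answer: FAIL

Derivation:
step 1: unify d ~ ((b -> a) -> (d -> b))  [subst: {-} | 3 pending]
  occurs-check fail: d in ((b -> a) -> (d -> b))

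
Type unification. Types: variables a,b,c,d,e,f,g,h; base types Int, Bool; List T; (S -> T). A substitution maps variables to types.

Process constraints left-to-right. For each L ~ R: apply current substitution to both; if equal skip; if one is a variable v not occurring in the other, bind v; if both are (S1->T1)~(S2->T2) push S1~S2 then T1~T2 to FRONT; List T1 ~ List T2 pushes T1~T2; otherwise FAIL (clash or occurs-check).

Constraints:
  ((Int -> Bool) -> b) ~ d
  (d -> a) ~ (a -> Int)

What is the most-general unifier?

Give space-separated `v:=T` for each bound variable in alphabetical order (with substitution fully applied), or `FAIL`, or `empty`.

step 1: unify ((Int -> Bool) -> b) ~ d  [subst: {-} | 1 pending]
  bind d := ((Int -> Bool) -> b)
step 2: unify (((Int -> Bool) -> b) -> a) ~ (a -> Int)  [subst: {d:=((Int -> Bool) -> b)} | 0 pending]
  -> decompose arrow: push ((Int -> Bool) -> b)~a, a~Int
step 3: unify ((Int -> Bool) -> b) ~ a  [subst: {d:=((Int -> Bool) -> b)} | 1 pending]
  bind a := ((Int -> Bool) -> b)
step 4: unify ((Int -> Bool) -> b) ~ Int  [subst: {d:=((Int -> Bool) -> b), a:=((Int -> Bool) -> b)} | 0 pending]
  clash: ((Int -> Bool) -> b) vs Int

Answer: FAIL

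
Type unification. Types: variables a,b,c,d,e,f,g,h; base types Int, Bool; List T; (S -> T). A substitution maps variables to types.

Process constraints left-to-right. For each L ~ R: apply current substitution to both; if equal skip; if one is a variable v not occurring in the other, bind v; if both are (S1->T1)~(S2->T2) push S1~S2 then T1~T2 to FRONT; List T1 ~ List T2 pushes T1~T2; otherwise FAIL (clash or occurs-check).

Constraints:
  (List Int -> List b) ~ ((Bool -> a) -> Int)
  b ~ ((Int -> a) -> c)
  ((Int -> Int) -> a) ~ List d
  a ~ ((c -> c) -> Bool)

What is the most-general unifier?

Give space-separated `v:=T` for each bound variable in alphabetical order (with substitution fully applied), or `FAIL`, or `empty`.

Answer: FAIL

Derivation:
step 1: unify (List Int -> List b) ~ ((Bool -> a) -> Int)  [subst: {-} | 3 pending]
  -> decompose arrow: push List Int~(Bool -> a), List b~Int
step 2: unify List Int ~ (Bool -> a)  [subst: {-} | 4 pending]
  clash: List Int vs (Bool -> a)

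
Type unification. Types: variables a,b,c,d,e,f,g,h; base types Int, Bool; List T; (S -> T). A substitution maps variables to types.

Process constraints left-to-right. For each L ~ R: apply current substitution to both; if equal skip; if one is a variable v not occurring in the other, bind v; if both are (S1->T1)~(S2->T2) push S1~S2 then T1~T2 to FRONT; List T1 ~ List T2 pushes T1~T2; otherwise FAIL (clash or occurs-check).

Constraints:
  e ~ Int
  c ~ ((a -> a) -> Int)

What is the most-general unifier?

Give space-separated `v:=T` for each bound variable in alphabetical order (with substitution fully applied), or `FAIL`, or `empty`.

Answer: c:=((a -> a) -> Int) e:=Int

Derivation:
step 1: unify e ~ Int  [subst: {-} | 1 pending]
  bind e := Int
step 2: unify c ~ ((a -> a) -> Int)  [subst: {e:=Int} | 0 pending]
  bind c := ((a -> a) -> Int)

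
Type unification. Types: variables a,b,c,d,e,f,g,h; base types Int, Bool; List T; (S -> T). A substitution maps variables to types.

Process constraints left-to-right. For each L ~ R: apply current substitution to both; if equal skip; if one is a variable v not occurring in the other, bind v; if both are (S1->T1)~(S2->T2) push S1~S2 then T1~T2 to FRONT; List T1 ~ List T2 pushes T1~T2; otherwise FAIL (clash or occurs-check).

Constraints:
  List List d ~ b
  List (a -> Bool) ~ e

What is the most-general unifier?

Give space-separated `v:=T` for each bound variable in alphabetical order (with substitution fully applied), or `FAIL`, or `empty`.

Answer: b:=List List d e:=List (a -> Bool)

Derivation:
step 1: unify List List d ~ b  [subst: {-} | 1 pending]
  bind b := List List d
step 2: unify List (a -> Bool) ~ e  [subst: {b:=List List d} | 0 pending]
  bind e := List (a -> Bool)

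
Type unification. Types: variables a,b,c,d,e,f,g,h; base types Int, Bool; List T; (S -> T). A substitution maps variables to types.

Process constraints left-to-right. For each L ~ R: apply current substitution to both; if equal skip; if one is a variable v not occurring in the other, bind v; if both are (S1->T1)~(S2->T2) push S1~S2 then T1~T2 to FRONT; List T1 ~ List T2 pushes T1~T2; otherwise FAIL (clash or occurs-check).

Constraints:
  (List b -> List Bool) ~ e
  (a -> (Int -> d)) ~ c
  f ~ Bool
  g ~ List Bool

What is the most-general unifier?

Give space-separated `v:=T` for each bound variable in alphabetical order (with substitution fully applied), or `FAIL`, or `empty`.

Answer: c:=(a -> (Int -> d)) e:=(List b -> List Bool) f:=Bool g:=List Bool

Derivation:
step 1: unify (List b -> List Bool) ~ e  [subst: {-} | 3 pending]
  bind e := (List b -> List Bool)
step 2: unify (a -> (Int -> d)) ~ c  [subst: {e:=(List b -> List Bool)} | 2 pending]
  bind c := (a -> (Int -> d))
step 3: unify f ~ Bool  [subst: {e:=(List b -> List Bool), c:=(a -> (Int -> d))} | 1 pending]
  bind f := Bool
step 4: unify g ~ List Bool  [subst: {e:=(List b -> List Bool), c:=(a -> (Int -> d)), f:=Bool} | 0 pending]
  bind g := List Bool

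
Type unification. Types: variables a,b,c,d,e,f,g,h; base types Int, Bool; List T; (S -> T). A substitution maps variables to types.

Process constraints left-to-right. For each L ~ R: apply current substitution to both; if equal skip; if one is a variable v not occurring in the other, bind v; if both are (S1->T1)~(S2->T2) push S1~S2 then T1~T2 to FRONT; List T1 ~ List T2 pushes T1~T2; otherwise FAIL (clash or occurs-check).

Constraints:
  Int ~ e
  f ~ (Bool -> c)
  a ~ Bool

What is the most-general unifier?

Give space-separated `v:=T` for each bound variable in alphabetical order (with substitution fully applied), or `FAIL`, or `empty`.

Answer: a:=Bool e:=Int f:=(Bool -> c)

Derivation:
step 1: unify Int ~ e  [subst: {-} | 2 pending]
  bind e := Int
step 2: unify f ~ (Bool -> c)  [subst: {e:=Int} | 1 pending]
  bind f := (Bool -> c)
step 3: unify a ~ Bool  [subst: {e:=Int, f:=(Bool -> c)} | 0 pending]
  bind a := Bool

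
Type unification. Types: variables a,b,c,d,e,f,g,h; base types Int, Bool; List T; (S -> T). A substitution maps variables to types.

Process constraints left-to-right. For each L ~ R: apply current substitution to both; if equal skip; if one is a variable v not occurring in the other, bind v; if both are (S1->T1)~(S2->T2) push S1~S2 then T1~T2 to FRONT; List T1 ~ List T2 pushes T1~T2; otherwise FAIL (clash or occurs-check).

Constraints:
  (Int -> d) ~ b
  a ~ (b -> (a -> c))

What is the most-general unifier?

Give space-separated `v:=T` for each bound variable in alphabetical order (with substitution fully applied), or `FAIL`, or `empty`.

Answer: FAIL

Derivation:
step 1: unify (Int -> d) ~ b  [subst: {-} | 1 pending]
  bind b := (Int -> d)
step 2: unify a ~ ((Int -> d) -> (a -> c))  [subst: {b:=(Int -> d)} | 0 pending]
  occurs-check fail: a in ((Int -> d) -> (a -> c))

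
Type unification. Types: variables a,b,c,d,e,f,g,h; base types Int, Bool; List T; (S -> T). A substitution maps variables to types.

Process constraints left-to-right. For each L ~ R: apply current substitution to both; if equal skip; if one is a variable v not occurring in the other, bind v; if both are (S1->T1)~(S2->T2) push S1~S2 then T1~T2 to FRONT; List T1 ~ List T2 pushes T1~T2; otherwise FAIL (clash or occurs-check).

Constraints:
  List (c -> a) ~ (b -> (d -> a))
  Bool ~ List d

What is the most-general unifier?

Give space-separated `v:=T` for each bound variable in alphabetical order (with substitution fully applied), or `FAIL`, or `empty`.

step 1: unify List (c -> a) ~ (b -> (d -> a))  [subst: {-} | 1 pending]
  clash: List (c -> a) vs (b -> (d -> a))

Answer: FAIL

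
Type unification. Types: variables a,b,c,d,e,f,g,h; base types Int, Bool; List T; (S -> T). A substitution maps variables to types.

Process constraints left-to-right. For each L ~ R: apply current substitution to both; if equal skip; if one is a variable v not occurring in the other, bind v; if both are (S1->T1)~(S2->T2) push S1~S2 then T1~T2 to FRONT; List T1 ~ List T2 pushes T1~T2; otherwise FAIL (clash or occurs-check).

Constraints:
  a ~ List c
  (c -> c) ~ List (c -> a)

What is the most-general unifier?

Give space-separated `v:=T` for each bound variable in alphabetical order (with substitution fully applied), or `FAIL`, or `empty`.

step 1: unify a ~ List c  [subst: {-} | 1 pending]
  bind a := List c
step 2: unify (c -> c) ~ List (c -> List c)  [subst: {a:=List c} | 0 pending]
  clash: (c -> c) vs List (c -> List c)

Answer: FAIL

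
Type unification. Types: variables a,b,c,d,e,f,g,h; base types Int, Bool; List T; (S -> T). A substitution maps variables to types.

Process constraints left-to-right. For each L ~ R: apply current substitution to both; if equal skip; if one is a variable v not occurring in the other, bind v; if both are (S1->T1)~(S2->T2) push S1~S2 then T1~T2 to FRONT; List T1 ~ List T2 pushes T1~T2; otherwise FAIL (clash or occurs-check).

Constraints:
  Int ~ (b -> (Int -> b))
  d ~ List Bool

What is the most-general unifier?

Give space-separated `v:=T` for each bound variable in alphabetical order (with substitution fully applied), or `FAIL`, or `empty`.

Answer: FAIL

Derivation:
step 1: unify Int ~ (b -> (Int -> b))  [subst: {-} | 1 pending]
  clash: Int vs (b -> (Int -> b))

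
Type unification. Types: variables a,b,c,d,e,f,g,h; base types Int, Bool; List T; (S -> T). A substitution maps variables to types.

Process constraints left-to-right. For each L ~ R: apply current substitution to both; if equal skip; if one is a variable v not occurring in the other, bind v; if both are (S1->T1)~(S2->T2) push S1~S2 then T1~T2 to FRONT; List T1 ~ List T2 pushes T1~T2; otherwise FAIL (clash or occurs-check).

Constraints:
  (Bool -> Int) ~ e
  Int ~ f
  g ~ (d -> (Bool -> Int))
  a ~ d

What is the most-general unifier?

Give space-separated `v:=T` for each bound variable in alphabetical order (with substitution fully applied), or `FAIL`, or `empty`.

step 1: unify (Bool -> Int) ~ e  [subst: {-} | 3 pending]
  bind e := (Bool -> Int)
step 2: unify Int ~ f  [subst: {e:=(Bool -> Int)} | 2 pending]
  bind f := Int
step 3: unify g ~ (d -> (Bool -> Int))  [subst: {e:=(Bool -> Int), f:=Int} | 1 pending]
  bind g := (d -> (Bool -> Int))
step 4: unify a ~ d  [subst: {e:=(Bool -> Int), f:=Int, g:=(d -> (Bool -> Int))} | 0 pending]
  bind a := d

Answer: a:=d e:=(Bool -> Int) f:=Int g:=(d -> (Bool -> Int))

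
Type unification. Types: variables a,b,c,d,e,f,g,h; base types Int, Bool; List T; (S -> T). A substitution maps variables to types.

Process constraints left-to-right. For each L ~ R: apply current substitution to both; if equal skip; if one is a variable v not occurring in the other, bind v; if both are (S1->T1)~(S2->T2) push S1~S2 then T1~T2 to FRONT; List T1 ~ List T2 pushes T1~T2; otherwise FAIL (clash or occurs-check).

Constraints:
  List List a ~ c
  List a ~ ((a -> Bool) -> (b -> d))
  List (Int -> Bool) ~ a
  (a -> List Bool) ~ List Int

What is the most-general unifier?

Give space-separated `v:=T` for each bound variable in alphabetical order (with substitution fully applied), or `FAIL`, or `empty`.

step 1: unify List List a ~ c  [subst: {-} | 3 pending]
  bind c := List List a
step 2: unify List a ~ ((a -> Bool) -> (b -> d))  [subst: {c:=List List a} | 2 pending]
  clash: List a vs ((a -> Bool) -> (b -> d))

Answer: FAIL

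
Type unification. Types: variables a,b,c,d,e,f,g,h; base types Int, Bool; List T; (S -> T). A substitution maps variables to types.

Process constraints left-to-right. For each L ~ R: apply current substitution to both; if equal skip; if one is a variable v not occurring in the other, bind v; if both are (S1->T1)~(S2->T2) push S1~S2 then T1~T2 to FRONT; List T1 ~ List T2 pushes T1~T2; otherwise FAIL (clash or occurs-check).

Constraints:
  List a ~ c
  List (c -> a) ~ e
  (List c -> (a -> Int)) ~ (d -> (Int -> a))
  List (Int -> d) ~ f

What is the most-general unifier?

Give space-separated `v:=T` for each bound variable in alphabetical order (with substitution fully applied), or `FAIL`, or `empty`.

Answer: a:=Int c:=List Int d:=List List Int e:=List (List Int -> Int) f:=List (Int -> List List Int)

Derivation:
step 1: unify List a ~ c  [subst: {-} | 3 pending]
  bind c := List a
step 2: unify List (List a -> a) ~ e  [subst: {c:=List a} | 2 pending]
  bind e := List (List a -> a)
step 3: unify (List List a -> (a -> Int)) ~ (d -> (Int -> a))  [subst: {c:=List a, e:=List (List a -> a)} | 1 pending]
  -> decompose arrow: push List List a~d, (a -> Int)~(Int -> a)
step 4: unify List List a ~ d  [subst: {c:=List a, e:=List (List a -> a)} | 2 pending]
  bind d := List List a
step 5: unify (a -> Int) ~ (Int -> a)  [subst: {c:=List a, e:=List (List a -> a), d:=List List a} | 1 pending]
  -> decompose arrow: push a~Int, Int~a
step 6: unify a ~ Int  [subst: {c:=List a, e:=List (List a -> a), d:=List List a} | 2 pending]
  bind a := Int
step 7: unify Int ~ Int  [subst: {c:=List a, e:=List (List a -> a), d:=List List a, a:=Int} | 1 pending]
  -> identical, skip
step 8: unify List (Int -> List List Int) ~ f  [subst: {c:=List a, e:=List (List a -> a), d:=List List a, a:=Int} | 0 pending]
  bind f := List (Int -> List List Int)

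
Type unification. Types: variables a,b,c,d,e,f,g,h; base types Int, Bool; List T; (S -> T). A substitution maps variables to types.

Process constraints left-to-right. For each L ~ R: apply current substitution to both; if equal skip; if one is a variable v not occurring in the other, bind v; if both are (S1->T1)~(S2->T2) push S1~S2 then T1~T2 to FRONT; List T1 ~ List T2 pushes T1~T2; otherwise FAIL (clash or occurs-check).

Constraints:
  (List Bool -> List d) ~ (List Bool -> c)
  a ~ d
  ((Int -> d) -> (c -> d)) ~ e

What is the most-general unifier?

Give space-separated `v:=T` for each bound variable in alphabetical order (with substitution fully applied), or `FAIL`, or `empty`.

Answer: a:=d c:=List d e:=((Int -> d) -> (List d -> d))

Derivation:
step 1: unify (List Bool -> List d) ~ (List Bool -> c)  [subst: {-} | 2 pending]
  -> decompose arrow: push List Bool~List Bool, List d~c
step 2: unify List Bool ~ List Bool  [subst: {-} | 3 pending]
  -> identical, skip
step 3: unify List d ~ c  [subst: {-} | 2 pending]
  bind c := List d
step 4: unify a ~ d  [subst: {c:=List d} | 1 pending]
  bind a := d
step 5: unify ((Int -> d) -> (List d -> d)) ~ e  [subst: {c:=List d, a:=d} | 0 pending]
  bind e := ((Int -> d) -> (List d -> d))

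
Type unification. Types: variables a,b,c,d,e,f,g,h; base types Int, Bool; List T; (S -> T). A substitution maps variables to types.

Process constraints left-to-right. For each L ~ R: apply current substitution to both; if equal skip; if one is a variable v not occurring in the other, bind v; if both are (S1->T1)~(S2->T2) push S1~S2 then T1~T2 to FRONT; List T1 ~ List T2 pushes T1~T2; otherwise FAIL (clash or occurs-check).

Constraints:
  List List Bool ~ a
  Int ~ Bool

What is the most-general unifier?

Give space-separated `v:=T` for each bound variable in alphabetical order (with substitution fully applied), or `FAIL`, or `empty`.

step 1: unify List List Bool ~ a  [subst: {-} | 1 pending]
  bind a := List List Bool
step 2: unify Int ~ Bool  [subst: {a:=List List Bool} | 0 pending]
  clash: Int vs Bool

Answer: FAIL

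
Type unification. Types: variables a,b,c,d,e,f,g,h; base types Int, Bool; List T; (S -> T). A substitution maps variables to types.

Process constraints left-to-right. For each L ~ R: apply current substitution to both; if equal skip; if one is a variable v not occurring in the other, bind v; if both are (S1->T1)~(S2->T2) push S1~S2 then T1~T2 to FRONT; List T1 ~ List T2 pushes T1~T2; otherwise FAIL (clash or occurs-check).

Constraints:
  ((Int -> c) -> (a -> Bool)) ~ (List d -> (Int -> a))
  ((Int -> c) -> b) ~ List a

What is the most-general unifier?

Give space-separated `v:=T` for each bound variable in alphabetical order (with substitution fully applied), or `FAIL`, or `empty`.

step 1: unify ((Int -> c) -> (a -> Bool)) ~ (List d -> (Int -> a))  [subst: {-} | 1 pending]
  -> decompose arrow: push (Int -> c)~List d, (a -> Bool)~(Int -> a)
step 2: unify (Int -> c) ~ List d  [subst: {-} | 2 pending]
  clash: (Int -> c) vs List d

Answer: FAIL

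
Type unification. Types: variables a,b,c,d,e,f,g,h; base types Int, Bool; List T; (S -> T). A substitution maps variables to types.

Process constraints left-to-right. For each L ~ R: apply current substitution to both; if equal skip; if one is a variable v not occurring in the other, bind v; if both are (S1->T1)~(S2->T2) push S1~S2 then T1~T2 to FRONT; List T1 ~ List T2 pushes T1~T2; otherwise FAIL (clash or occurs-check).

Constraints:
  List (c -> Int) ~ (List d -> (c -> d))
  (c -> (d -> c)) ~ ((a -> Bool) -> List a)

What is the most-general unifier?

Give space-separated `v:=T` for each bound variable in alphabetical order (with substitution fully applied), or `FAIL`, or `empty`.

step 1: unify List (c -> Int) ~ (List d -> (c -> d))  [subst: {-} | 1 pending]
  clash: List (c -> Int) vs (List d -> (c -> d))

Answer: FAIL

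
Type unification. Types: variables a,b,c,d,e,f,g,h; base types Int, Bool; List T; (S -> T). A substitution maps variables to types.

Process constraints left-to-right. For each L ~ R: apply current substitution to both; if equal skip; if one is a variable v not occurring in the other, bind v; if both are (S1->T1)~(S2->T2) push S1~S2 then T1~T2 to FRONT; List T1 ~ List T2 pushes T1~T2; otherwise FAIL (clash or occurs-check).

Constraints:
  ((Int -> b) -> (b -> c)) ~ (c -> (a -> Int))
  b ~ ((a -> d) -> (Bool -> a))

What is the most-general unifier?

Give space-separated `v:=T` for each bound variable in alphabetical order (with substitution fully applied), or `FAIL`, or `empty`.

step 1: unify ((Int -> b) -> (b -> c)) ~ (c -> (a -> Int))  [subst: {-} | 1 pending]
  -> decompose arrow: push (Int -> b)~c, (b -> c)~(a -> Int)
step 2: unify (Int -> b) ~ c  [subst: {-} | 2 pending]
  bind c := (Int -> b)
step 3: unify (b -> (Int -> b)) ~ (a -> Int)  [subst: {c:=(Int -> b)} | 1 pending]
  -> decompose arrow: push b~a, (Int -> b)~Int
step 4: unify b ~ a  [subst: {c:=(Int -> b)} | 2 pending]
  bind b := a
step 5: unify (Int -> a) ~ Int  [subst: {c:=(Int -> b), b:=a} | 1 pending]
  clash: (Int -> a) vs Int

Answer: FAIL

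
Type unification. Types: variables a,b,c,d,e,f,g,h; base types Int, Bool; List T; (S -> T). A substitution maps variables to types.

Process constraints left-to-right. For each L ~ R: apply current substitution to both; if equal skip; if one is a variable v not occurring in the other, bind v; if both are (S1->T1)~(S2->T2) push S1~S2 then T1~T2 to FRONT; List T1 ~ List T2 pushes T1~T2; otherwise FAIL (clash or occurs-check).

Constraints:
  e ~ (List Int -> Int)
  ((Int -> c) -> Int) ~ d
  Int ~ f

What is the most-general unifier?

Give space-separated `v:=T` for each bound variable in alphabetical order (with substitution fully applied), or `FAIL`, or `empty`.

Answer: d:=((Int -> c) -> Int) e:=(List Int -> Int) f:=Int

Derivation:
step 1: unify e ~ (List Int -> Int)  [subst: {-} | 2 pending]
  bind e := (List Int -> Int)
step 2: unify ((Int -> c) -> Int) ~ d  [subst: {e:=(List Int -> Int)} | 1 pending]
  bind d := ((Int -> c) -> Int)
step 3: unify Int ~ f  [subst: {e:=(List Int -> Int), d:=((Int -> c) -> Int)} | 0 pending]
  bind f := Int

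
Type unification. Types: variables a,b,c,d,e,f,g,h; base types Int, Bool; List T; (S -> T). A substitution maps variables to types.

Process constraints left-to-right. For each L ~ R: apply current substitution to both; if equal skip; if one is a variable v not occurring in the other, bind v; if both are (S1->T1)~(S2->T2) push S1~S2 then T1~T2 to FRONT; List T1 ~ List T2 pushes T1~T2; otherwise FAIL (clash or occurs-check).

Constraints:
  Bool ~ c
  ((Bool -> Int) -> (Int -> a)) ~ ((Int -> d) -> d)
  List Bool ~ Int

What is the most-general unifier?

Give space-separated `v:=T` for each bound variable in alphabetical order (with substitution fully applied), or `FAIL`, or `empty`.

step 1: unify Bool ~ c  [subst: {-} | 2 pending]
  bind c := Bool
step 2: unify ((Bool -> Int) -> (Int -> a)) ~ ((Int -> d) -> d)  [subst: {c:=Bool} | 1 pending]
  -> decompose arrow: push (Bool -> Int)~(Int -> d), (Int -> a)~d
step 3: unify (Bool -> Int) ~ (Int -> d)  [subst: {c:=Bool} | 2 pending]
  -> decompose arrow: push Bool~Int, Int~d
step 4: unify Bool ~ Int  [subst: {c:=Bool} | 3 pending]
  clash: Bool vs Int

Answer: FAIL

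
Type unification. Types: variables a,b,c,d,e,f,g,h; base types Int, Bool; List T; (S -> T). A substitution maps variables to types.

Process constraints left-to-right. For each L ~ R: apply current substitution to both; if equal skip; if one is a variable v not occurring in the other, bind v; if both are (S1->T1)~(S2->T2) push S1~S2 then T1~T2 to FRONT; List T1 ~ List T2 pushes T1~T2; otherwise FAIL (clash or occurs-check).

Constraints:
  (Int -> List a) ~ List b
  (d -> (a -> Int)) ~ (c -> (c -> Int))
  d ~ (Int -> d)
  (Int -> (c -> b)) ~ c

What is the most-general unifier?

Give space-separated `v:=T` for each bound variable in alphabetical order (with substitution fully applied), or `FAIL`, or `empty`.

Answer: FAIL

Derivation:
step 1: unify (Int -> List a) ~ List b  [subst: {-} | 3 pending]
  clash: (Int -> List a) vs List b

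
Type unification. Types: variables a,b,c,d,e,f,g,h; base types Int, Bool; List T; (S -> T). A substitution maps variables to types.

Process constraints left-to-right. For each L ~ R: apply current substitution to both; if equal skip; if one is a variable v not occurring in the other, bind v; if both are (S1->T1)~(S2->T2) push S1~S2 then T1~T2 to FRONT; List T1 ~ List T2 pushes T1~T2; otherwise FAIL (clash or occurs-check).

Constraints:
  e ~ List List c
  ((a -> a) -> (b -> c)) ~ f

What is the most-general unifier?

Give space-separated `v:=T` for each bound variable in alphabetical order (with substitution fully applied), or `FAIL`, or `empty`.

Answer: e:=List List c f:=((a -> a) -> (b -> c))

Derivation:
step 1: unify e ~ List List c  [subst: {-} | 1 pending]
  bind e := List List c
step 2: unify ((a -> a) -> (b -> c)) ~ f  [subst: {e:=List List c} | 0 pending]
  bind f := ((a -> a) -> (b -> c))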